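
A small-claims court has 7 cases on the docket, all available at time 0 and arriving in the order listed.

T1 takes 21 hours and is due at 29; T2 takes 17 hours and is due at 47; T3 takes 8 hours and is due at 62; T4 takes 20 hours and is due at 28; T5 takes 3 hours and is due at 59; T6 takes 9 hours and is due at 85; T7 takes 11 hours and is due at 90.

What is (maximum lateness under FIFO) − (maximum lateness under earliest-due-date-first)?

FIFO (arrival order): T1 T2 T3 T4 T5 T6 T7.
T1: 0→21, due 29, lateness -8
T2: 21→38, due 47, lateness -9
T3: 38→46, due 62, lateness -16
T4: 46→66, due 28, lateness 38
T5: 66→69, due 59, lateness 10
T6: 69→78, due 85, lateness -7
T7: 78→89, due 90, lateness -1
Maximum = 38.
EDD (increasing due date): T4 T1 T2 T5 T3 T6 T7.
T4: 0→20, due 28, lateness -8
T1: 20→41, due 29, lateness 12
T2: 41→58, due 47, lateness 11
T5: 58→61, due 59, lateness 2
T3: 61→69, due 62, lateness 7
T6: 69→78, due 85, lateness -7
T7: 78→89, due 90, lateness -1
Maximum = 12.
Difference = 38 − 12 = 26.

26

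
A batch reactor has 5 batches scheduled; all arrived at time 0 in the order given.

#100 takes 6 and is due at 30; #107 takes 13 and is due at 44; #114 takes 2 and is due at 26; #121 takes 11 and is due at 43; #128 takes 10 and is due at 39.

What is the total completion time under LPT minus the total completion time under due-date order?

LPT (decreasing processing time): #107 #121 #128 #100 #114.
#107: 0→13
#121: 13→24
#128: 24→34
#100: 34→40
#114: 40→42
Sum = 13+24+34+40+42 = 153.
EDD (increasing due date): #114 #100 #128 #121 #107.
#114: 0→2
#100: 2→8
#128: 8→18
#121: 18→29
#107: 29→42
Sum = 2+8+18+29+42 = 99.
Difference = 153 − 99 = 54.

54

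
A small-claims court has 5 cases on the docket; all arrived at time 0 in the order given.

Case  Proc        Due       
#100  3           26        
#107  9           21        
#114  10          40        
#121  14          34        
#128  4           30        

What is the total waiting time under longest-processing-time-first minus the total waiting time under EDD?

LPT (decreasing processing time): #121 #114 #107 #128 #100.
#121: waits 0, runs 0→14
#114: waits 14, runs 14→24
#107: waits 24, runs 24→33
#128: waits 33, runs 33→37
#100: waits 37, runs 37→40
Sum = 0+14+24+33+37 = 108.
EDD (increasing due date): #107 #100 #128 #121 #114.
#107: waits 0, runs 0→9
#100: waits 9, runs 9→12
#128: waits 12, runs 12→16
#121: waits 16, runs 16→30
#114: waits 30, runs 30→40
Sum = 0+9+12+16+30 = 67.
Difference = 108 − 67 = 41.

41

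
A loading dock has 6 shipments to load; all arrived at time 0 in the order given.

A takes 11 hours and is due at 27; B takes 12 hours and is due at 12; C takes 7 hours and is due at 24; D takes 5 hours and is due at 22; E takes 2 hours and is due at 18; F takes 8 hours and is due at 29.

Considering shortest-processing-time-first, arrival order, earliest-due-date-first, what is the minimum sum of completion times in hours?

SPT (increasing processing time): E D C F A B.
E: 0→2
D: 2→7
C: 7→14
F: 14→22
A: 22→33
B: 33→45
Sum = 2+7+14+22+33+45 = 123.
FIFO (arrival order): A B C D E F.
A: 0→11
B: 11→23
C: 23→30
D: 30→35
E: 35→37
F: 37→45
Sum = 11+23+30+35+37+45 = 181.
EDD (increasing due date): B E D C A F.
B: 0→12
E: 12→14
D: 14→19
C: 19→26
A: 26→37
F: 37→45
Sum = 12+14+19+26+37+45 = 153.
SPT 123, FIFO 181, EDD 153 → minimum 123.

123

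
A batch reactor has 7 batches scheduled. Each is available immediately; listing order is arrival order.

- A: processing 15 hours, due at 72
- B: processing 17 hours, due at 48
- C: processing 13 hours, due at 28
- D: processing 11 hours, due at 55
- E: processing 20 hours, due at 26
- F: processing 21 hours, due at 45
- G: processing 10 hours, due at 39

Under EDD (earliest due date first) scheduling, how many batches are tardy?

EDD (increasing due date): E C G F B D A.
E: 0→20, due 26, tardiness 0
C: 20→33, due 28, tardiness 5
G: 33→43, due 39, tardiness 4
F: 43→64, due 45, tardiness 19
B: 64→81, due 48, tardiness 33
D: 81→92, due 55, tardiness 37
A: 92→107, due 72, tardiness 35
Late batches: 6.

6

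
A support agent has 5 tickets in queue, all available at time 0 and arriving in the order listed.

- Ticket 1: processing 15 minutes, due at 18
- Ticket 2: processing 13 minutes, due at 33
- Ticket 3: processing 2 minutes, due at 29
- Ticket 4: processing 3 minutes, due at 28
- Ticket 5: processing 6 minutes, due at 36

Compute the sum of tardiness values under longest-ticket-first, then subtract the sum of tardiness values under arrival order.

LPT (decreasing processing time): Ticket 1 Ticket 2 Ticket 5 Ticket 4 Ticket 3.
Ticket 1: 0→15, due 18, tardiness 0
Ticket 2: 15→28, due 33, tardiness 0
Ticket 5: 28→34, due 36, tardiness 0
Ticket 4: 34→37, due 28, tardiness 9
Ticket 3: 37→39, due 29, tardiness 10
Sum = 0+0+0+9+10 = 19.
FIFO (arrival order): Ticket 1 Ticket 2 Ticket 3 Ticket 4 Ticket 5.
Ticket 1: 0→15, due 18, tardiness 0
Ticket 2: 15→28, due 33, tardiness 0
Ticket 3: 28→30, due 29, tardiness 1
Ticket 4: 30→33, due 28, tardiness 5
Ticket 5: 33→39, due 36, tardiness 3
Sum = 0+0+1+5+3 = 9.
Difference = 19 − 9 = 10.

10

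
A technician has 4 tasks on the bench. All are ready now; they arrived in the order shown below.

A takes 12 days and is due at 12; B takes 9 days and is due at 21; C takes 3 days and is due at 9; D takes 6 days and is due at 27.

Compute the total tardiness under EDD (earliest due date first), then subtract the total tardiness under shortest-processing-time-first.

-9

EDD (increasing due date): C A B D.
C: 0→3, due 9, tardiness 0
A: 3→15, due 12, tardiness 3
B: 15→24, due 21, tardiness 3
D: 24→30, due 27, tardiness 3
Sum = 0+3+3+3 = 9.
SPT (increasing processing time): C D B A.
C: 0→3, due 9, tardiness 0
D: 3→9, due 27, tardiness 0
B: 9→18, due 21, tardiness 0
A: 18→30, due 12, tardiness 18
Sum = 0+0+0+18 = 18.
Difference = 9 − 18 = -9.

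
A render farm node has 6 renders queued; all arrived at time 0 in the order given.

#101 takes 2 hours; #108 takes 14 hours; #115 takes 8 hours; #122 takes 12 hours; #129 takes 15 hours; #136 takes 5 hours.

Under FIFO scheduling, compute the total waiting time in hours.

129

FIFO (arrival order): #101 #108 #115 #122 #129 #136.
#101: waits 0, runs 0→2
#108: waits 2, runs 2→16
#115: waits 16, runs 16→24
#122: waits 24, runs 24→36
#129: waits 36, runs 36→51
#136: waits 51, runs 51→56
Sum = 0+2+16+24+36+51 = 129.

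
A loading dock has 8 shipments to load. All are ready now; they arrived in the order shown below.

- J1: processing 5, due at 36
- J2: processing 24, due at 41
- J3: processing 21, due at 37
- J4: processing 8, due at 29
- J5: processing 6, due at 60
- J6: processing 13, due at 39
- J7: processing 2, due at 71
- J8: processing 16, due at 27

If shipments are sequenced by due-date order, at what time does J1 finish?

29

EDD (increasing due date): J8 J4 J1 J3 J6 J2 J5 J7.
J8: 0→16
J4: 16→24
J1: 24→29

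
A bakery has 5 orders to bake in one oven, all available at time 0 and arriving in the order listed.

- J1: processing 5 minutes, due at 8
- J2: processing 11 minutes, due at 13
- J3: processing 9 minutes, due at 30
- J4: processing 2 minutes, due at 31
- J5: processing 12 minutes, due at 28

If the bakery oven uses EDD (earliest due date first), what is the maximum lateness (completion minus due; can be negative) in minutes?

8

EDD (increasing due date): J1 J2 J5 J3 J4.
J1: 0→5, due 8, lateness -3
J2: 5→16, due 13, lateness 3
J5: 16→28, due 28, lateness 0
J3: 28→37, due 30, lateness 7
J4: 37→39, due 31, lateness 8
Maximum = 8.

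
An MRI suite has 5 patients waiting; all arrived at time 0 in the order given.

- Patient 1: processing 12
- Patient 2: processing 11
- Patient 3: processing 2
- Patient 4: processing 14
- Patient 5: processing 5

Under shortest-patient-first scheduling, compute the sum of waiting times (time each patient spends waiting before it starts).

57

SPT (increasing processing time): Patient 3 Patient 5 Patient 2 Patient 1 Patient 4.
Patient 3: waits 0, runs 0→2
Patient 5: waits 2, runs 2→7
Patient 2: waits 7, runs 7→18
Patient 1: waits 18, runs 18→30
Patient 4: waits 30, runs 30→44
Sum = 0+2+7+18+30 = 57.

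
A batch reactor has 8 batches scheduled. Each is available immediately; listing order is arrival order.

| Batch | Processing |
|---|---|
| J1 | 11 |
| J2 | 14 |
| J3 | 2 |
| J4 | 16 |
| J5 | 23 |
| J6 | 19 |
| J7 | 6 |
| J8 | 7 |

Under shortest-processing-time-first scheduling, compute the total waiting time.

222

SPT (increasing processing time): J3 J7 J8 J1 J2 J4 J6 J5.
J3: waits 0, runs 0→2
J7: waits 2, runs 2→8
J8: waits 8, runs 8→15
J1: waits 15, runs 15→26
J2: waits 26, runs 26→40
J4: waits 40, runs 40→56
J6: waits 56, runs 56→75
J5: waits 75, runs 75→98
Sum = 0+2+8+15+26+40+56+75 = 222.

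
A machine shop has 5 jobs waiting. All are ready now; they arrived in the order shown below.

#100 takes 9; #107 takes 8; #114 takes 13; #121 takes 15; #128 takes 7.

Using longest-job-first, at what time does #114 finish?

28

LPT (decreasing processing time): #121 #114 #100 #107 #128.
#121: 0→15
#114: 15→28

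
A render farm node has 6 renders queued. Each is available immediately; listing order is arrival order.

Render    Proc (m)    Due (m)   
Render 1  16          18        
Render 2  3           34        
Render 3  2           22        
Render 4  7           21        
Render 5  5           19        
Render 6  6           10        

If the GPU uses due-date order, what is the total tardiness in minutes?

EDD (increasing due date): Render 6 Render 1 Render 5 Render 4 Render 3 Render 2.
Render 6: 0→6, due 10, tardiness 0
Render 1: 6→22, due 18, tardiness 4
Render 5: 22→27, due 19, tardiness 8
Render 4: 27→34, due 21, tardiness 13
Render 3: 34→36, due 22, tardiness 14
Render 2: 36→39, due 34, tardiness 5
Sum = 0+4+8+13+14+5 = 44.

44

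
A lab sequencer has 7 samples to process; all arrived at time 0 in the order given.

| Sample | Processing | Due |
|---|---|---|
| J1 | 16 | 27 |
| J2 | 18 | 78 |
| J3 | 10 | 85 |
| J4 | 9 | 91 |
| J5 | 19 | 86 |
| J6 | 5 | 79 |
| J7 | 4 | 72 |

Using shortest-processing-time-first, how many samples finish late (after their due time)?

SPT (increasing processing time): J7 J6 J4 J3 J1 J2 J5.
J7: 0→4, due 72, tardiness 0
J6: 4→9, due 79, tardiness 0
J4: 9→18, due 91, tardiness 0
J3: 18→28, due 85, tardiness 0
J1: 28→44, due 27, tardiness 17
J2: 44→62, due 78, tardiness 0
J5: 62→81, due 86, tardiness 0
Late samples: 1.

1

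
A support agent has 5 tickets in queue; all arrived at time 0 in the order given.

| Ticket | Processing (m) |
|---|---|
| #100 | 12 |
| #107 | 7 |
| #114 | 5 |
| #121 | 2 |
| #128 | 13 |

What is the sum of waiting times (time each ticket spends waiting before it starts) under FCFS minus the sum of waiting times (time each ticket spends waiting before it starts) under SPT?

FIFO (arrival order): #100 #107 #114 #121 #128.
#100: waits 0, runs 0→12
#107: waits 12, runs 12→19
#114: waits 19, runs 19→24
#121: waits 24, runs 24→26
#128: waits 26, runs 26→39
Sum = 0+12+19+24+26 = 81.
SPT (increasing processing time): #121 #114 #107 #100 #128.
#121: waits 0, runs 0→2
#114: waits 2, runs 2→7
#107: waits 7, runs 7→14
#100: waits 14, runs 14→26
#128: waits 26, runs 26→39
Sum = 0+2+7+14+26 = 49.
Difference = 81 − 49 = 32.

32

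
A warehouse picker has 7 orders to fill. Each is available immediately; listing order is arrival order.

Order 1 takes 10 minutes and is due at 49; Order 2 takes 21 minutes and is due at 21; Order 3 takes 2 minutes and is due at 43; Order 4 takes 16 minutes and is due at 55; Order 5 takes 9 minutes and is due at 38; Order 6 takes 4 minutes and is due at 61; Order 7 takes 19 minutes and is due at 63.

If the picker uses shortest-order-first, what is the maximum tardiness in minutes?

SPT (increasing processing time): Order 3 Order 6 Order 5 Order 1 Order 4 Order 7 Order 2.
Order 3: 0→2, due 43, tardiness 0
Order 6: 2→6, due 61, tardiness 0
Order 5: 6→15, due 38, tardiness 0
Order 1: 15→25, due 49, tardiness 0
Order 4: 25→41, due 55, tardiness 0
Order 7: 41→60, due 63, tardiness 0
Order 2: 60→81, due 21, tardiness 60
Maximum = 60.

60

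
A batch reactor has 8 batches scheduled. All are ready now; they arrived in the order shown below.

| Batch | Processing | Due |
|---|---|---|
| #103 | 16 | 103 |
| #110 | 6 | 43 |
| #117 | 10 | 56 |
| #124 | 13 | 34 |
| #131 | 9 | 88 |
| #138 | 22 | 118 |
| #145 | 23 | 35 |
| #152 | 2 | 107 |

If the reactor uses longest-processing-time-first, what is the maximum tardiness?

LPT (decreasing processing time): #145 #138 #103 #124 #117 #131 #110 #152.
#145: 0→23, due 35, tardiness 0
#138: 23→45, due 118, tardiness 0
#103: 45→61, due 103, tardiness 0
#124: 61→74, due 34, tardiness 40
#117: 74→84, due 56, tardiness 28
#131: 84→93, due 88, tardiness 5
#110: 93→99, due 43, tardiness 56
#152: 99→101, due 107, tardiness 0
Maximum = 56.

56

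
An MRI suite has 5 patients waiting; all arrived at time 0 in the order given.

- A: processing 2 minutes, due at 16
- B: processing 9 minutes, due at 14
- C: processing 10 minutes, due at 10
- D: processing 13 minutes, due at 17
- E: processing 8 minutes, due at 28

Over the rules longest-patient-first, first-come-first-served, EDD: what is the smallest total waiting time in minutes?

68

LPT (decreasing processing time): D C B E A.
D: waits 0, runs 0→13
C: waits 13, runs 13→23
B: waits 23, runs 23→32
E: waits 32, runs 32→40
A: waits 40, runs 40→42
Sum = 0+13+23+32+40 = 108.
FIFO (arrival order): A B C D E.
A: waits 0, runs 0→2
B: waits 2, runs 2→11
C: waits 11, runs 11→21
D: waits 21, runs 21→34
E: waits 34, runs 34→42
Sum = 0+2+11+21+34 = 68.
EDD (increasing due date): C B A D E.
C: waits 0, runs 0→10
B: waits 10, runs 10→19
A: waits 19, runs 19→21
D: waits 21, runs 21→34
E: waits 34, runs 34→42
Sum = 0+10+19+21+34 = 84.
LPT 108, FIFO 68, EDD 84 → minimum 68.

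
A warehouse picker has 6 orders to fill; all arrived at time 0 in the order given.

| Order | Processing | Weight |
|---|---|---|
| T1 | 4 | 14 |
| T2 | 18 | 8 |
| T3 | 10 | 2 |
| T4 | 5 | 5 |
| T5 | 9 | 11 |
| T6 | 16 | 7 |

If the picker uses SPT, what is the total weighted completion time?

1159

SPT (increasing processing time): T1 T4 T5 T3 T6 T2.
T1: finishes 4, weight 14, w·C = 56
T4: finishes 9, weight 5, w·C = 45
T5: finishes 18, weight 11, w·C = 198
T3: finishes 28, weight 2, w·C = 56
T6: finishes 44, weight 7, w·C = 308
T2: finishes 62, weight 8, w·C = 496
Sum = 56+45+198+56+308+496 = 1159.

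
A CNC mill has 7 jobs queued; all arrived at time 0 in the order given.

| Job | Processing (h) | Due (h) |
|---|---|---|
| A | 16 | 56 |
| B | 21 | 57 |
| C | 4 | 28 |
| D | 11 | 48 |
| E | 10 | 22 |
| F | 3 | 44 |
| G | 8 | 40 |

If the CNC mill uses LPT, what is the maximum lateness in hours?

42

LPT (decreasing processing time): B A D E G C F.
B: 0→21, due 57, lateness -36
A: 21→37, due 56, lateness -19
D: 37→48, due 48, lateness 0
E: 48→58, due 22, lateness 36
G: 58→66, due 40, lateness 26
C: 66→70, due 28, lateness 42
F: 70→73, due 44, lateness 29
Maximum = 42.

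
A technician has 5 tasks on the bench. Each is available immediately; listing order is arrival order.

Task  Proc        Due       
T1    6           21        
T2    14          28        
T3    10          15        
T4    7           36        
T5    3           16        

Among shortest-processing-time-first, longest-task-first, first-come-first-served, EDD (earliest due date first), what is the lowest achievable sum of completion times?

94

SPT (increasing processing time): T5 T1 T4 T3 T2.
T5: 0→3
T1: 3→9
T4: 9→16
T3: 16→26
T2: 26→40
Sum = 3+9+16+26+40 = 94.
LPT (decreasing processing time): T2 T3 T4 T1 T5.
T2: 0→14
T3: 14→24
T4: 24→31
T1: 31→37
T5: 37→40
Sum = 14+24+31+37+40 = 146.
FIFO (arrival order): T1 T2 T3 T4 T5.
T1: 0→6
T2: 6→20
T3: 20→30
T4: 30→37
T5: 37→40
Sum = 6+20+30+37+40 = 133.
EDD (increasing due date): T3 T5 T1 T2 T4.
T3: 0→10
T5: 10→13
T1: 13→19
T2: 19→33
T4: 33→40
Sum = 10+13+19+33+40 = 115.
SPT 94, LPT 146, FIFO 133, EDD 115 → minimum 94.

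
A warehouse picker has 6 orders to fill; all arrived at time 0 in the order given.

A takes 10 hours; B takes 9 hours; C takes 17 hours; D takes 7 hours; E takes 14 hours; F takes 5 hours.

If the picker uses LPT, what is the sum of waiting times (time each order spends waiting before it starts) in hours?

196

LPT (decreasing processing time): C E A B D F.
C: waits 0, runs 0→17
E: waits 17, runs 17→31
A: waits 31, runs 31→41
B: waits 41, runs 41→50
D: waits 50, runs 50→57
F: waits 57, runs 57→62
Sum = 0+17+31+41+50+57 = 196.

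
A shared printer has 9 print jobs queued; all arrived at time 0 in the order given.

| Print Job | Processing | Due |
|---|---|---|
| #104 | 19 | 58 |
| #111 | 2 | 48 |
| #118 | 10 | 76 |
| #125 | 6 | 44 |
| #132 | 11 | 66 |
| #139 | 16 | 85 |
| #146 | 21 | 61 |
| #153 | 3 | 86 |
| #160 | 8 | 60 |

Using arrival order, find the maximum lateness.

FIFO (arrival order): #104 #111 #118 #125 #132 #139 #146 #153 #160.
#104: 0→19, due 58, lateness -39
#111: 19→21, due 48, lateness -27
#118: 21→31, due 76, lateness -45
#125: 31→37, due 44, lateness -7
#132: 37→48, due 66, lateness -18
#139: 48→64, due 85, lateness -21
#146: 64→85, due 61, lateness 24
#153: 85→88, due 86, lateness 2
#160: 88→96, due 60, lateness 36
Maximum = 36.

36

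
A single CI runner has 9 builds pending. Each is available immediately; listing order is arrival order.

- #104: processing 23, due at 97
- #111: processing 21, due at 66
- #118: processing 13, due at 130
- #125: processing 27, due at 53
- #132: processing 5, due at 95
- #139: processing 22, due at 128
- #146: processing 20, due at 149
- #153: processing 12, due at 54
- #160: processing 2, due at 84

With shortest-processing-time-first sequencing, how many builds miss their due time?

SPT (increasing processing time): #160 #132 #153 #118 #146 #111 #139 #104 #125.
#160: 0→2, due 84, tardiness 0
#132: 2→7, due 95, tardiness 0
#153: 7→19, due 54, tardiness 0
#118: 19→32, due 130, tardiness 0
#146: 32→52, due 149, tardiness 0
#111: 52→73, due 66, tardiness 7
#139: 73→95, due 128, tardiness 0
#104: 95→118, due 97, tardiness 21
#125: 118→145, due 53, tardiness 92
Late builds: 3.

3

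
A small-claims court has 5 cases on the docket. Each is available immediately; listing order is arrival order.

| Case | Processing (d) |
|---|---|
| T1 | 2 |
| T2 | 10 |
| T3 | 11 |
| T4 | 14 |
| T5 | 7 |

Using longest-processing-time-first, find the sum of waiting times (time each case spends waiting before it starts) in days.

LPT (decreasing processing time): T4 T3 T2 T5 T1.
T4: waits 0, runs 0→14
T3: waits 14, runs 14→25
T2: waits 25, runs 25→35
T5: waits 35, runs 35→42
T1: waits 42, runs 42→44
Sum = 0+14+25+35+42 = 116.

116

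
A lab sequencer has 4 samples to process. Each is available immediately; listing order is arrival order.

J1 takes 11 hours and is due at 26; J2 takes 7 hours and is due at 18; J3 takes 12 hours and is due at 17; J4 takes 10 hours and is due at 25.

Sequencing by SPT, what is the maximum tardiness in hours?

23

SPT (increasing processing time): J2 J4 J1 J3.
J2: 0→7, due 18, tardiness 0
J4: 7→17, due 25, tardiness 0
J1: 17→28, due 26, tardiness 2
J3: 28→40, due 17, tardiness 23
Maximum = 23.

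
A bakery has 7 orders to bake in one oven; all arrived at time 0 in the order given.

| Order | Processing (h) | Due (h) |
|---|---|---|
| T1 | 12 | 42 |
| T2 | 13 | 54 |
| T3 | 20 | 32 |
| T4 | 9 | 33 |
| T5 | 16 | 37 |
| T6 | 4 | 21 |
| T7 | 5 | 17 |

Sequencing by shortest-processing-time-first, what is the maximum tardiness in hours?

SPT (increasing processing time): T6 T7 T4 T1 T2 T5 T3.
T6: 0→4, due 21, tardiness 0
T7: 4→9, due 17, tardiness 0
T4: 9→18, due 33, tardiness 0
T1: 18→30, due 42, tardiness 0
T2: 30→43, due 54, tardiness 0
T5: 43→59, due 37, tardiness 22
T3: 59→79, due 32, tardiness 47
Maximum = 47.

47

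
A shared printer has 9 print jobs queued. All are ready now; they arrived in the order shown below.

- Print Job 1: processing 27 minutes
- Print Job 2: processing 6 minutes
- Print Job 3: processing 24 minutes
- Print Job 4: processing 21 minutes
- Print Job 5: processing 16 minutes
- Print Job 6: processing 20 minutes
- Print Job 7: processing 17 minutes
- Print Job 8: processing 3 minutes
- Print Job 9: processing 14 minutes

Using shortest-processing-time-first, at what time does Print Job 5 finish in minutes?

SPT (increasing processing time): Print Job 8 Print Job 2 Print Job 9 Print Job 5 Print Job 7 Print Job 6 Print Job 4 Print Job 3 Print Job 1.
Print Job 8: 0→3
Print Job 2: 3→9
Print Job 9: 9→23
Print Job 5: 23→39

39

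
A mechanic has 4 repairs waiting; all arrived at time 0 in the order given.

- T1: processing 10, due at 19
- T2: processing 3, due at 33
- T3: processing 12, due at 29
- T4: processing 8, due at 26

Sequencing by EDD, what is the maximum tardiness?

EDD (increasing due date): T1 T4 T3 T2.
T1: 0→10, due 19, tardiness 0
T4: 10→18, due 26, tardiness 0
T3: 18→30, due 29, tardiness 1
T2: 30→33, due 33, tardiness 0
Maximum = 1.

1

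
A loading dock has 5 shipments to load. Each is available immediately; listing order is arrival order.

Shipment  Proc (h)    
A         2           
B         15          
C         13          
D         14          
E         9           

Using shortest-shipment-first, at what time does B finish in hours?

53

SPT (increasing processing time): A E C D B.
A: 0→2
E: 2→11
C: 11→24
D: 24→38
B: 38→53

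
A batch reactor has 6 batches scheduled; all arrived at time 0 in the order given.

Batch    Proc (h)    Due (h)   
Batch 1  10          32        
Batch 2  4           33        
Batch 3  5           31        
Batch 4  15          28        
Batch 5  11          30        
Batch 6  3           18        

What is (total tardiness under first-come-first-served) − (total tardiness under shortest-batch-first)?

28

FIFO (arrival order): Batch 1 Batch 2 Batch 3 Batch 4 Batch 5 Batch 6.
Batch 1: 0→10, due 32, tardiness 0
Batch 2: 10→14, due 33, tardiness 0
Batch 3: 14→19, due 31, tardiness 0
Batch 4: 19→34, due 28, tardiness 6
Batch 5: 34→45, due 30, tardiness 15
Batch 6: 45→48, due 18, tardiness 30
Sum = 0+0+0+6+15+30 = 51.
SPT (increasing processing time): Batch 6 Batch 2 Batch 3 Batch 1 Batch 5 Batch 4.
Batch 6: 0→3, due 18, tardiness 0
Batch 2: 3→7, due 33, tardiness 0
Batch 3: 7→12, due 31, tardiness 0
Batch 1: 12→22, due 32, tardiness 0
Batch 5: 22→33, due 30, tardiness 3
Batch 4: 33→48, due 28, tardiness 20
Sum = 0+0+0+0+3+20 = 23.
Difference = 51 − 23 = 28.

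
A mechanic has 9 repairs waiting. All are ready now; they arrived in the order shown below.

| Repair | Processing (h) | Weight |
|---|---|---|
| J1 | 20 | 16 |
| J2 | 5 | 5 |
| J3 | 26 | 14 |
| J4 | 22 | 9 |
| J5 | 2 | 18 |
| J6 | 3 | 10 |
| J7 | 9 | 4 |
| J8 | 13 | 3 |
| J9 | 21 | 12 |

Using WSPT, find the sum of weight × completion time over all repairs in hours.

WSPT (decreasing weight/processing-time ratio): J5 J6 J2 J1 J9 J3 J7 J4 J8.
J5: finishes 2, weight 18, w·C = 36
J6: finishes 5, weight 10, w·C = 50
J2: finishes 10, weight 5, w·C = 50
J1: finishes 30, weight 16, w·C = 480
J9: finishes 51, weight 12, w·C = 612
J3: finishes 77, weight 14, w·C = 1078
J7: finishes 86, weight 4, w·C = 344
J4: finishes 108, weight 9, w·C = 972
J8: finishes 121, weight 3, w·C = 363
Sum = 36+50+50+480+612+1078+344+972+363 = 3985.

3985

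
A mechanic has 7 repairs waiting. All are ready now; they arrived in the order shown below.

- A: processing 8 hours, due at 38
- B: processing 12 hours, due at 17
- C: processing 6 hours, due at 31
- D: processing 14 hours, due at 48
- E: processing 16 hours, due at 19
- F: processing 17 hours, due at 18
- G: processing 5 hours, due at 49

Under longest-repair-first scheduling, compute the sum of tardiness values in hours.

156

LPT (decreasing processing time): F E D B A C G.
F: 0→17, due 18, tardiness 0
E: 17→33, due 19, tardiness 14
D: 33→47, due 48, tardiness 0
B: 47→59, due 17, tardiness 42
A: 59→67, due 38, tardiness 29
C: 67→73, due 31, tardiness 42
G: 73→78, due 49, tardiness 29
Sum = 0+14+0+42+29+42+29 = 156.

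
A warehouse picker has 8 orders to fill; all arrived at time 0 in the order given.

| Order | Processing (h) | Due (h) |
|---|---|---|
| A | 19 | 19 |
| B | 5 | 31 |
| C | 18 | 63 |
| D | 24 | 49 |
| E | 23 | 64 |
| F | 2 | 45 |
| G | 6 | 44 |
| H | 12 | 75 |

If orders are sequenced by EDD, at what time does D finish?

56

EDD (increasing due date): A B G F D C E H.
A: 0→19
B: 19→24
G: 24→30
F: 30→32
D: 32→56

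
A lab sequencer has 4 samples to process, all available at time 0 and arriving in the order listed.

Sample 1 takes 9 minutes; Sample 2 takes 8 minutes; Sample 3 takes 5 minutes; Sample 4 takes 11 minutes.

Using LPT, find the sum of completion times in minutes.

92

LPT (decreasing processing time): Sample 4 Sample 1 Sample 2 Sample 3.
Sample 4: 0→11
Sample 1: 11→20
Sample 2: 20→28
Sample 3: 28→33
Sum = 11+20+28+33 = 92.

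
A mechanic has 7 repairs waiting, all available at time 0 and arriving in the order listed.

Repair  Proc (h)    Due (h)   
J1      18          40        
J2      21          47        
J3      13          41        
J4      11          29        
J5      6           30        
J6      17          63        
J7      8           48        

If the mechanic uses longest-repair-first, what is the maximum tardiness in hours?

LPT (decreasing processing time): J2 J1 J6 J3 J4 J7 J5.
J2: 0→21, due 47, tardiness 0
J1: 21→39, due 40, tardiness 0
J6: 39→56, due 63, tardiness 0
J3: 56→69, due 41, tardiness 28
J4: 69→80, due 29, tardiness 51
J7: 80→88, due 48, tardiness 40
J5: 88→94, due 30, tardiness 64
Maximum = 64.

64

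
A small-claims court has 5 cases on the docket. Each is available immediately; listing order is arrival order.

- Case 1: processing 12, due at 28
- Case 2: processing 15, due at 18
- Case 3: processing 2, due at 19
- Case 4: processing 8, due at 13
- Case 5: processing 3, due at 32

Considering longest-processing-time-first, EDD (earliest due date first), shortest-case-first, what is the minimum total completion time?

LPT (decreasing processing time): Case 2 Case 1 Case 4 Case 5 Case 3.
Case 2: 0→15
Case 1: 15→27
Case 4: 27→35
Case 5: 35→38
Case 3: 38→40
Sum = 15+27+35+38+40 = 155.
EDD (increasing due date): Case 4 Case 2 Case 3 Case 1 Case 5.
Case 4: 0→8
Case 2: 8→23
Case 3: 23→25
Case 1: 25→37
Case 5: 37→40
Sum = 8+23+25+37+40 = 133.
SPT (increasing processing time): Case 3 Case 5 Case 4 Case 1 Case 2.
Case 3: 0→2
Case 5: 2→5
Case 4: 5→13
Case 1: 13→25
Case 2: 25→40
Sum = 2+5+13+25+40 = 85.
LPT 155, EDD 133, SPT 85 → minimum 85.

85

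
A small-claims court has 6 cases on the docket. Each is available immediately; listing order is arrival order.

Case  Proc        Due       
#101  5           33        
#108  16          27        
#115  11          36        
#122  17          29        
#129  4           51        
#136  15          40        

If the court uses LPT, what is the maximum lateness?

31

LPT (decreasing processing time): #122 #108 #136 #115 #101 #129.
#122: 0→17, due 29, lateness -12
#108: 17→33, due 27, lateness 6
#136: 33→48, due 40, lateness 8
#115: 48→59, due 36, lateness 23
#101: 59→64, due 33, lateness 31
#129: 64→68, due 51, lateness 17
Maximum = 31.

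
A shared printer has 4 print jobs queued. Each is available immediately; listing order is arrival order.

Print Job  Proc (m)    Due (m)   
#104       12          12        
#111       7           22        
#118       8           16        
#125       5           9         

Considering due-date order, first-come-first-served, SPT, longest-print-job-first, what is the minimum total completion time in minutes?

69

EDD (increasing due date): #125 #104 #118 #111.
#125: 0→5
#104: 5→17
#118: 17→25
#111: 25→32
Sum = 5+17+25+32 = 79.
FIFO (arrival order): #104 #111 #118 #125.
#104: 0→12
#111: 12→19
#118: 19→27
#125: 27→32
Sum = 12+19+27+32 = 90.
SPT (increasing processing time): #125 #111 #118 #104.
#125: 0→5
#111: 5→12
#118: 12→20
#104: 20→32
Sum = 5+12+20+32 = 69.
LPT (decreasing processing time): #104 #118 #111 #125.
#104: 0→12
#118: 12→20
#111: 20→27
#125: 27→32
Sum = 12+20+27+32 = 91.
EDD 79, FIFO 90, SPT 69, LPT 91 → minimum 69.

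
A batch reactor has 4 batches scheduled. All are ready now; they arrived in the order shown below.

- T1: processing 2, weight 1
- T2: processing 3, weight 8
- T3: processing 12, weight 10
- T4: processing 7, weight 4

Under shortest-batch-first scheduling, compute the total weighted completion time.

SPT (increasing processing time): T1 T2 T4 T3.
T1: finishes 2, weight 1, w·C = 2
T2: finishes 5, weight 8, w·C = 40
T4: finishes 12, weight 4, w·C = 48
T3: finishes 24, weight 10, w·C = 240
Sum = 2+40+48+240 = 330.

330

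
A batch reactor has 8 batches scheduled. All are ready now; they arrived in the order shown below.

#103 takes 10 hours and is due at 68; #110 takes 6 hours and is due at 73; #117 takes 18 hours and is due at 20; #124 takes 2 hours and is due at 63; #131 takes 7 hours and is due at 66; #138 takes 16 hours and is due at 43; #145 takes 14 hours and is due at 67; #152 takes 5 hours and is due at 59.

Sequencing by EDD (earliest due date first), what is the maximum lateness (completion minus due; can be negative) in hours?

5

EDD (increasing due date): #117 #138 #152 #124 #131 #145 #103 #110.
#117: 0→18, due 20, lateness -2
#138: 18→34, due 43, lateness -9
#152: 34→39, due 59, lateness -20
#124: 39→41, due 63, lateness -22
#131: 41→48, due 66, lateness -18
#145: 48→62, due 67, lateness -5
#103: 62→72, due 68, lateness 4
#110: 72→78, due 73, lateness 5
Maximum = 5.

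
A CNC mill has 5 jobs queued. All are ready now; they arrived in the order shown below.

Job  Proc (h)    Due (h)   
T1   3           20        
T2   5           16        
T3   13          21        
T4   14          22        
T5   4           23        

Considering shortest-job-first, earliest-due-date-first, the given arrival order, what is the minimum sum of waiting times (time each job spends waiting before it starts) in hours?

SPT (increasing processing time): T1 T5 T2 T3 T4.
T1: waits 0, runs 0→3
T5: waits 3, runs 3→7
T2: waits 7, runs 7→12
T3: waits 12, runs 12→25
T4: waits 25, runs 25→39
Sum = 0+3+7+12+25 = 47.
EDD (increasing due date): T2 T1 T3 T4 T5.
T2: waits 0, runs 0→5
T1: waits 5, runs 5→8
T3: waits 8, runs 8→21
T4: waits 21, runs 21→35
T5: waits 35, runs 35→39
Sum = 0+5+8+21+35 = 69.
FIFO (arrival order): T1 T2 T3 T4 T5.
T1: waits 0, runs 0→3
T2: waits 3, runs 3→8
T3: waits 8, runs 8→21
T4: waits 21, runs 21→35
T5: waits 35, runs 35→39
Sum = 0+3+8+21+35 = 67.
SPT 47, EDD 69, FIFO 67 → minimum 47.

47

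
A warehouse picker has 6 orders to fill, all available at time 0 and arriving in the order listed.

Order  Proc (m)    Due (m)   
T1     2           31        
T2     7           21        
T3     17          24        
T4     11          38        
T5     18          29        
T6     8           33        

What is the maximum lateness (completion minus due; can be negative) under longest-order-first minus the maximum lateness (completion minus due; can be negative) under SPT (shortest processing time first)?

LPT (decreasing processing time): T5 T3 T4 T6 T2 T1.
T5: 0→18, due 29, lateness -11
T3: 18→35, due 24, lateness 11
T4: 35→46, due 38, lateness 8
T6: 46→54, due 33, lateness 21
T2: 54→61, due 21, lateness 40
T1: 61→63, due 31, lateness 32
Maximum = 40.
SPT (increasing processing time): T1 T2 T6 T4 T3 T5.
T1: 0→2, due 31, lateness -29
T2: 2→9, due 21, lateness -12
T6: 9→17, due 33, lateness -16
T4: 17→28, due 38, lateness -10
T3: 28→45, due 24, lateness 21
T5: 45→63, due 29, lateness 34
Maximum = 34.
Difference = 40 − 34 = 6.

6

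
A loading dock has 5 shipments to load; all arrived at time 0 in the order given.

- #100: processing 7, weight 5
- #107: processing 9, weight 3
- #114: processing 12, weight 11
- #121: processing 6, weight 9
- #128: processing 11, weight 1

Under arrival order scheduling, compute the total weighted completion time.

FIFO (arrival order): #100 #107 #114 #121 #128.
#100: finishes 7, weight 5, w·C = 35
#107: finishes 16, weight 3, w·C = 48
#114: finishes 28, weight 11, w·C = 308
#121: finishes 34, weight 9, w·C = 306
#128: finishes 45, weight 1, w·C = 45
Sum = 35+48+308+306+45 = 742.

742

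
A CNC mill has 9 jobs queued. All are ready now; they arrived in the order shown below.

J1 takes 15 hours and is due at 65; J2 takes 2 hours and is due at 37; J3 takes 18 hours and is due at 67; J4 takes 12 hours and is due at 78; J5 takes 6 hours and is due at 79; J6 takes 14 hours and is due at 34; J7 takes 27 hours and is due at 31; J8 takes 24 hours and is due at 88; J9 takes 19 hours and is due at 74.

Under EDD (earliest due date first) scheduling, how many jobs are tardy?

EDD (increasing due date): J7 J6 J2 J1 J3 J9 J4 J5 J8.
J7: 0→27, due 31, tardiness 0
J6: 27→41, due 34, tardiness 7
J2: 41→43, due 37, tardiness 6
J1: 43→58, due 65, tardiness 0
J3: 58→76, due 67, tardiness 9
J9: 76→95, due 74, tardiness 21
J4: 95→107, due 78, tardiness 29
J5: 107→113, due 79, tardiness 34
J8: 113→137, due 88, tardiness 49
Late jobs: 7.

7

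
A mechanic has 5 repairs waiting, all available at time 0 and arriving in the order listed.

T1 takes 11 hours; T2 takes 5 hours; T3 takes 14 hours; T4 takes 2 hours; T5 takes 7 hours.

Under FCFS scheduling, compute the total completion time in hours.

128

FIFO (arrival order): T1 T2 T3 T4 T5.
T1: 0→11
T2: 11→16
T3: 16→30
T4: 30→32
T5: 32→39
Sum = 11+16+30+32+39 = 128.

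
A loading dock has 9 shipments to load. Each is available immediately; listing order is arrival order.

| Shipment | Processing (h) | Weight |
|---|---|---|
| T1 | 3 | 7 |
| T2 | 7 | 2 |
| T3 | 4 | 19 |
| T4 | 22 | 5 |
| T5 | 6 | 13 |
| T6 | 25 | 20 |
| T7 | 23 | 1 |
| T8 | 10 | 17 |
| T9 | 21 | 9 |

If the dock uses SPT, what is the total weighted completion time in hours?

4213

SPT (increasing processing time): T1 T3 T5 T2 T8 T9 T4 T7 T6.
T1: finishes 3, weight 7, w·C = 21
T3: finishes 7, weight 19, w·C = 133
T5: finishes 13, weight 13, w·C = 169
T2: finishes 20, weight 2, w·C = 40
T8: finishes 30, weight 17, w·C = 510
T9: finishes 51, weight 9, w·C = 459
T4: finishes 73, weight 5, w·C = 365
T7: finishes 96, weight 1, w·C = 96
T6: finishes 121, weight 20, w·C = 2420
Sum = 21+133+169+40+510+459+365+96+2420 = 4213.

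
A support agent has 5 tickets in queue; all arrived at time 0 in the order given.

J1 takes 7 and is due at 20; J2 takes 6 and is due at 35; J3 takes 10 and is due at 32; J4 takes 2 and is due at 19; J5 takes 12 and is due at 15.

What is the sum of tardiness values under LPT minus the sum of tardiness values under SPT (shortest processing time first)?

5

LPT (decreasing processing time): J5 J3 J1 J2 J4.
J5: 0→12, due 15, tardiness 0
J3: 12→22, due 32, tardiness 0
J1: 22→29, due 20, tardiness 9
J2: 29→35, due 35, tardiness 0
J4: 35→37, due 19, tardiness 18
Sum = 0+0+9+0+18 = 27.
SPT (increasing processing time): J4 J2 J1 J3 J5.
J4: 0→2, due 19, tardiness 0
J2: 2→8, due 35, tardiness 0
J1: 8→15, due 20, tardiness 0
J3: 15→25, due 32, tardiness 0
J5: 25→37, due 15, tardiness 22
Sum = 0+0+0+0+22 = 22.
Difference = 27 − 22 = 5.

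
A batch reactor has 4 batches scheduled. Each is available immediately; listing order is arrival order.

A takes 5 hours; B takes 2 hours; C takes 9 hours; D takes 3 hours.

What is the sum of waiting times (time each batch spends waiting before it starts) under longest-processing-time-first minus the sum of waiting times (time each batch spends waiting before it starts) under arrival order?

LPT (decreasing processing time): C A D B.
C: waits 0, runs 0→9
A: waits 9, runs 9→14
D: waits 14, runs 14→17
B: waits 17, runs 17→19
Sum = 0+9+14+17 = 40.
FIFO (arrival order): A B C D.
A: waits 0, runs 0→5
B: waits 5, runs 5→7
C: waits 7, runs 7→16
D: waits 16, runs 16→19
Sum = 0+5+7+16 = 28.
Difference = 40 − 28 = 12.

12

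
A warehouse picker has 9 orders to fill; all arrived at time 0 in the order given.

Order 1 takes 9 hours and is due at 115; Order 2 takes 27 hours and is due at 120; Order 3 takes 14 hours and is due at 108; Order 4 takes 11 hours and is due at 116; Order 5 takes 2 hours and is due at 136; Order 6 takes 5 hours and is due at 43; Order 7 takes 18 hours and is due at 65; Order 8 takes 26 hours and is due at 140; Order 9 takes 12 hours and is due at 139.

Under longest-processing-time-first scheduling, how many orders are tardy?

3

LPT (decreasing processing time): Order 2 Order 8 Order 7 Order 3 Order 9 Order 4 Order 1 Order 6 Order 5.
Order 2: 0→27, due 120, tardiness 0
Order 8: 27→53, due 140, tardiness 0
Order 7: 53→71, due 65, tardiness 6
Order 3: 71→85, due 108, tardiness 0
Order 9: 85→97, due 139, tardiness 0
Order 4: 97→108, due 116, tardiness 0
Order 1: 108→117, due 115, tardiness 2
Order 6: 117→122, due 43, tardiness 79
Order 5: 122→124, due 136, tardiness 0
Late orders: 3.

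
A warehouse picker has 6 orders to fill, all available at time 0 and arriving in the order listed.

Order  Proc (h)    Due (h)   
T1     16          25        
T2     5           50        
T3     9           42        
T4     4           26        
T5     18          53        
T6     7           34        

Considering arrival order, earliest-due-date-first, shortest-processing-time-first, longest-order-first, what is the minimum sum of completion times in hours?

FIFO (arrival order): T1 T2 T3 T4 T5 T6.
T1: 0→16
T2: 16→21
T3: 21→30
T4: 30→34
T5: 34→52
T6: 52→59
Sum = 16+21+30+34+52+59 = 212.
EDD (increasing due date): T1 T4 T6 T3 T2 T5.
T1: 0→16
T4: 16→20
T6: 20→27
T3: 27→36
T2: 36→41
T5: 41→59
Sum = 16+20+27+36+41+59 = 199.
SPT (increasing processing time): T4 T2 T6 T3 T1 T5.
T4: 0→4
T2: 4→9
T6: 9→16
T3: 16→25
T1: 25→41
T5: 41→59
Sum = 4+9+16+25+41+59 = 154.
LPT (decreasing processing time): T5 T1 T3 T6 T2 T4.
T5: 0→18
T1: 18→34
T3: 34→43
T6: 43→50
T2: 50→55
T4: 55→59
Sum = 18+34+43+50+55+59 = 259.
FIFO 212, EDD 199, SPT 154, LPT 259 → minimum 154.

154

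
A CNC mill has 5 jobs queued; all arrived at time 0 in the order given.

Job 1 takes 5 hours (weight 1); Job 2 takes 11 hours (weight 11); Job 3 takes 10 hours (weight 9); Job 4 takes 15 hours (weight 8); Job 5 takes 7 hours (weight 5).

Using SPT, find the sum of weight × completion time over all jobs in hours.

1010

SPT (increasing processing time): Job 1 Job 5 Job 3 Job 2 Job 4.
Job 1: finishes 5, weight 1, w·C = 5
Job 5: finishes 12, weight 5, w·C = 60
Job 3: finishes 22, weight 9, w·C = 198
Job 2: finishes 33, weight 11, w·C = 363
Job 4: finishes 48, weight 8, w·C = 384
Sum = 5+60+198+363+384 = 1010.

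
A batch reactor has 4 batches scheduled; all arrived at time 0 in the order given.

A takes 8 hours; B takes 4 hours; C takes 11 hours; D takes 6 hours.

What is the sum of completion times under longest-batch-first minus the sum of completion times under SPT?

23

LPT (decreasing processing time): C A D B.
C: 0→11
A: 11→19
D: 19→25
B: 25→29
Sum = 11+19+25+29 = 84.
SPT (increasing processing time): B D A C.
B: 0→4
D: 4→10
A: 10→18
C: 18→29
Sum = 4+10+18+29 = 61.
Difference = 84 − 61 = 23.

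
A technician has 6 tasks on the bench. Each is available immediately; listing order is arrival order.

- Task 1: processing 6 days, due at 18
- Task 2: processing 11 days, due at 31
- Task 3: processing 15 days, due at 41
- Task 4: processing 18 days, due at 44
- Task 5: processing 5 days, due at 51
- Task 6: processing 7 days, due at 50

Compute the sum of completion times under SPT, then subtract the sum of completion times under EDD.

SPT (increasing processing time): Task 5 Task 1 Task 6 Task 2 Task 3 Task 4.
Task 5: 0→5
Task 1: 5→11
Task 6: 11→18
Task 2: 18→29
Task 3: 29→44
Task 4: 44→62
Sum = 5+11+18+29+44+62 = 169.
EDD (increasing due date): Task 1 Task 2 Task 3 Task 4 Task 6 Task 5.
Task 1: 0→6
Task 2: 6→17
Task 3: 17→32
Task 4: 32→50
Task 6: 50→57
Task 5: 57→62
Sum = 6+17+32+50+57+62 = 224.
Difference = 169 − 224 = -55.

-55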